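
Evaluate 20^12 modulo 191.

12 in binary is 1100, i.e. 12 = 8 + 4.
20^1 ≡ 20 (mod 191)
20^2 ≡ 20^2 = 400 ≡ 18 (mod 191)
20^4 ≡ 18^2 = 324 ≡ 133 (mod 191)
20^8 ≡ 133^2 = 17689 ≡ 117 (mod 191)
20^12 = 20^8 × 20^4 ≡ 117 × 133 (mod 191).
117 × 133 = 15561 ≡ 90 (mod 191).

90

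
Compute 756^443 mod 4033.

By square-and-multiply:
443 in binary is 110111011, i.e. 443 = 256 + 128 + 32 + 16 + 8 + 2 + 1.
756^1 ≡ 756 (mod 4033)
756^2 ≡ 756^2 = 571536 ≡ 2883 (mod 4033)
756^4 ≡ 2883^2 = 8311689 ≡ 3709 (mod 4033)
756^8 ≡ 3709^2 = 13756681 ≡ 118 (mod 4033)
756^16 ≡ 118^2 = 13924 ≡ 1825 (mod 4033)
756^32 ≡ 1825^2 = 3330625 ≡ 3400 (mod 4033)
756^64 ≡ 3400^2 = 11560000 ≡ 1422 (mod 4033)
756^128 ≡ 1422^2 = 2022084 ≡ 1551 (mod 4033)
756^256 ≡ 1551^2 = 2405601 ≡ 1933 (mod 4033)
756^443 = 756^256 * 756^128 * 756^32 * 756^16 * 756^8 * 756^2 * 756^1 ≡ 1933 * 1551 * 3400 * 1825 * 118 * 2883 * 756 (mod 4033).
Accumulate the product:
1933 * 1551 = 2998083 ≡ 1564
1564 * 3400 = 5317600 ≡ 2106
2106 * 1825 = 3843450 ≡ 1
1 * 118 = 118
118 * 2883 = 340194 ≡ 1422
1422 * 756 = 1075032 ≡ 2254

2254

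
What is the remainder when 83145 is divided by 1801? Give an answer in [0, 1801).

83145 = 46×1801 + 299, so 83145 ≡ 299 (mod 1801).

299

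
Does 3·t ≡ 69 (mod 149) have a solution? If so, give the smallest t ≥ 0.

gcd(3, 149) = 1, so a unique solution mod 149 exists.
3⁻¹ ≡ 50 (mod 149).
t ≡ 50·69 ≡ 23 (mod 149).

23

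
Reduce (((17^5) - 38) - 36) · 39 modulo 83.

79

(17)^5 ≡ 59 (mod 83)
59 - 38 = 21
21 - 36 = -15 ≡ 68 (mod 83)
68 · 39 = 2652 ≡ 79 (mod 83)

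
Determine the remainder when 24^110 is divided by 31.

110 in binary is 1101110, i.e. 110 = 64 + 32 + 8 + 4 + 2.
24^1 ≡ 24 (mod 31)
24^2 ≡ 24^2 = 576 ≡ 18 (mod 31)
24^4 ≡ 18^2 = 324 ≡ 14 (mod 31)
24^8 ≡ 14^2 = 196 ≡ 10 (mod 31)
24^16 ≡ 10^2 = 100 ≡ 7 (mod 31)
24^32 ≡ 7^2 = 49 ≡ 18 (mod 31)
24^64 ≡ 18^2 = 324 ≡ 14 (mod 31)
24^110 = 24^64 * 24^32 * 24^8 * 24^4 * 24^2 ≡ 14 * 18 * 10 * 14 * 18 (mod 31).
Accumulate the product:
14 * 18 = 252 ≡ 4
4 * 10 = 40 ≡ 9
9 * 14 = 126 ≡ 2
2 * 18 = 36 ≡ 5

5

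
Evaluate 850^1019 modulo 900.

850^1 ≡ 850 (mod 900)
850^2 ≡ 850^2 = 722500 ≡ 700 (mod 900)
850^4 ≡ 700^2 = 490000 ≡ 400 (mod 900)
850^8 ≡ 400^2 = 160000 ≡ 700 (mod 900)
850^16 ≡ 700^2 = 490000 ≡ 400 (mod 900)
850^32 ≡ 400^2 = 160000 ≡ 700 (mod 900)
850^64 ≡ 700^2 = 490000 ≡ 400 (mod 900)
850^128 ≡ 400^2 = 160000 ≡ 700 (mod 900)
850^256 ≡ 700^2 = 490000 ≡ 400 (mod 900)
850^512 ≡ 400^2 = 160000 ≡ 700 (mod 900)
850^1019 = 850^512 × 850^256 × 850^128 × 850^64 × 850^32 × 850^16 × 850^8 × 850^2 × 850^1 ≡ 700 × 400 × 700 × 400 × 700 × 400 × 700 × 700 × 850 (mod 900).
Accumulate the product:
700 × 400 = 280000 ≡ 100
100 × 700 = 70000 ≡ 700
700 × 400 = 280000 ≡ 100
100 × 700 = 70000 ≡ 700
700 × 400 = 280000 ≡ 100
100 × 700 = 70000 ≡ 700
700 × 700 = 490000 ≡ 400
400 × 850 = 340000 ≡ 700

700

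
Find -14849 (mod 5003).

-14849 = -3×5003 + 160, so -14849 ≡ 160 (mod 5003).

160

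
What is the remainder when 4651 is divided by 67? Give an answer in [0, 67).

28

4651 = 69·67 + 28, so 4651 ≡ 28 (mod 67).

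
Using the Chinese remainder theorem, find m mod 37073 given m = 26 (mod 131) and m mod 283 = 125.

131⁻¹ mod 283: 131×229 ≡ 1 (mod 283), so 131⁻¹ ≡ 229.
m = 26 + 131×((125 − 26)×229 mod 283) = 26 + 131×31 = 4087.

4087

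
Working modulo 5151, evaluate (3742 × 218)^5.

4379

3742 × 218 = 815756 ≡ 1898 (mod 5151)
(1898)^5 ≡ 4379 (mod 5151)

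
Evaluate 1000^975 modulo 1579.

776

Compute successive squares:
975 in binary is 1111001111, i.e. 975 = 512 + 256 + 128 + 64 + 8 + 4 + 2 + 1.
1000^1 ≡ 1000 (mod 1579)
1000^2 ≡ 1000^2 = 1000000 ≡ 493 (mod 1579)
1000^4 ≡ 493^2 = 243049 ≡ 1462 (mod 1579)
1000^8 ≡ 1462^2 = 2137444 ≡ 1057 (mod 1579)
1000^16 ≡ 1057^2 = 1117249 ≡ 896 (mod 1579)
1000^32 ≡ 896^2 = 802816 ≡ 684 (mod 1579)
1000^64 ≡ 684^2 = 467856 ≡ 472 (mod 1579)
1000^128 ≡ 472^2 = 222784 ≡ 145 (mod 1579)
1000^256 ≡ 145^2 = 21025 ≡ 498 (mod 1579)
1000^512 ≡ 498^2 = 248004 ≡ 101 (mod 1579)
1000^975 = 1000^512 × 1000^256 × 1000^128 × 1000^64 × 1000^8 × 1000^4 × 1000^2 × 1000^1 ≡ 101 × 498 × 145 × 472 × 1057 × 1462 × 493 × 1000 (mod 1579).
Accumulate the product:
101 × 498 = 50298 ≡ 1349
1349 × 145 = 195605 ≡ 1388
1388 × 472 = 655136 ≡ 1430
1430 × 1057 = 1511510 ≡ 407
407 × 1462 = 595034 ≡ 1330
1330 × 493 = 655690 ≡ 405
405 × 1000 = 405000 ≡ 776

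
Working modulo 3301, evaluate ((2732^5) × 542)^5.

1593

(2732)^5 ≡ 662 (mod 3301)
662 × 542 = 358804 ≡ 2296 (mod 3301)
(2296)^5 ≡ 1593 (mod 3301)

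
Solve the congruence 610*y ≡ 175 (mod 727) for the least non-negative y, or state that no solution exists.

42

gcd(610, 727) = 1, so a unique solution mod 727 exists.
610⁻¹ ≡ 640 (mod 727).
y ≡ 640*175 ≡ 42 (mod 727).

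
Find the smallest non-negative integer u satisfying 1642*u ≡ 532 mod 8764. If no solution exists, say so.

gcd(1642, 8764) = 2, and 2 | 532, so solutions exist.
Divide through by 2: 821*u = 266 (mod 4382).
821⁻¹ ≡ 1313 (mod 4382).
u ≡ 1313*266 ≡ 3080 (mod 4382).
The smallest non-negative solution is u = 3080.

3080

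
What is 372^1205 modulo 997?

670

372^1 ≡ 372 (mod 997)
372^2 ≡ 372^2 = 138384 ≡ 798 (mod 997)
372^4 ≡ 798^2 = 636804 ≡ 718 (mod 997)
372^8 ≡ 718^2 = 515524 ≡ 75 (mod 997)
372^16 ≡ 75^2 = 5625 ≡ 640 (mod 997)
372^32 ≡ 640^2 = 409600 ≡ 830 (mod 997)
372^64 ≡ 830^2 = 688900 ≡ 970 (mod 997)
372^128 ≡ 970^2 = 940900 ≡ 729 (mod 997)
372^256 ≡ 729^2 = 531441 ≡ 40 (mod 997)
372^512 ≡ 40^2 = 1600 ≡ 603 (mod 997)
372^1024 ≡ 603^2 = 363609 ≡ 701 (mod 997)
372^1205 = 372^1024 · 372^128 · 372^32 · 372^16 · 372^4 · 372^1 ≡ 701 · 729 · 830 · 640 · 718 · 372 (mod 997).
Accumulate the product:
701 · 729 = 511029 ≡ 565
565 · 830 = 468950 ≡ 360
360 · 640 = 230400 ≡ 93
93 · 718 = 66774 ≡ 972
972 · 372 = 361584 ≡ 670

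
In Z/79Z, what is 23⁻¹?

Apply the Euclidean algorithm and back-substitute:
79 = 3·23 + 10
23 = 2·10 + 3
10 = 3·3 + 1
3 = 3·1 + 0
gcd(23, 79) = 1, so the inverse exists.
Bézout: 1 = 7·79 − 24·23.
So 23⁻¹ ≡ −24 ≡ 55 (mod 79).

55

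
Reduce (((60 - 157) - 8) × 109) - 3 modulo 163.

125

60 - 157 = -97 ≡ 66 (mod 163)
66 - 8 = 58
58 × 109 = 6322 ≡ 128 (mod 163)
128 - 3 = 125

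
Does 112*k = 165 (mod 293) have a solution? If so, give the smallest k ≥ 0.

gcd(112, 293) = 1, so a unique solution mod 293 exists.
112⁻¹ ≡ 259 (mod 293).
k ≡ 259*165 ≡ 250 (mod 293).

250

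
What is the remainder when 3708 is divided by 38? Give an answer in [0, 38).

3708 = 97·38 + 22, so 3708 ≡ 22 (mod 38).

22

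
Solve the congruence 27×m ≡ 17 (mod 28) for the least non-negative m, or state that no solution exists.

11

gcd(27, 28) = 1, so a unique solution mod 28 exists.
27⁻¹ ≡ 27 (mod 28).
m ≡ 27×17 ≡ 11 (mod 28).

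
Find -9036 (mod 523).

-9036 = -18·523 + 378, so -9036 ≡ 378 (mod 523).

378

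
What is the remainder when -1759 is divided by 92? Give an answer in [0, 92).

-1759 = -20×92 + 81, so -1759 ≡ 81 (mod 92).

81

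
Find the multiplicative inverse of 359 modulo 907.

859

By the extended Euclidean algorithm:
907 = 2×359 + 189
359 = 1×189 + 170
189 = 1×170 + 19
170 = 8×19 + 18
19 = 1×18 + 1
18 = 18×1 + 0
gcd(359, 907) = 1, so the inverse exists.
Back-substitute for 1:
1 = 1×19 − 1×18
  = −1×170 + 9×19
  = 9×189 − 10×170
  = −10×359 + 19×189
  = 19×907 − 48×359
So 359⁻¹ ≡ −48 ≡ 859 (mod 907).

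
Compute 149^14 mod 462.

14 in binary is 1110, i.e. 14 = 8 + 4 + 2.
149^1 ≡ 149 (mod 462)
149^2 ≡ 149^2 = 22201 ≡ 25 (mod 462)
149^4 ≡ 25^2 = 625 ≡ 163 (mod 462)
149^8 ≡ 163^2 = 26569 ≡ 235 (mod 462)
149^14 = 149^8 · 149^4 · 149^2 ≡ 235 · 163 · 25 (mod 462).
Accumulate the product:
235 · 163 = 38305 ≡ 421
421 · 25 = 10525 ≡ 361

361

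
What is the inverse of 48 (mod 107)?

107 = 2·48 + 11
48 = 4·11 + 4
11 = 2·4 + 3
4 = 1·3 + 1
3 = 3·1 + 0
gcd(48, 107) = 1, so the inverse exists.
Back-substitute for 1:
1 = 1·4 − 1·3
  = −1·11 + 3·4
  = 3·48 − 13·11
  = −13·107 + 29·48
So 48⁻¹ ≡ 29 (mod 107).

29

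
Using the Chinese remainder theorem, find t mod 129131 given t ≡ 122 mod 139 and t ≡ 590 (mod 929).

127863

139⁻¹ mod 929: 139·528 ≡ 1 (mod 929), so 139⁻¹ ≡ 528.
t = 122 + 139·((590 − 122)·528 mod 929) = 122 + 139·919 = 127863.
Check: 127863 mod 139 = 122, 127863 mod 929 = 590. ✓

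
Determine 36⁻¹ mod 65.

56

Run the extended Euclidean algorithm:
65 = 1·36 + 29
36 = 1·29 + 7
29 = 4·7 + 1
7 = 7·1 + 0
gcd(36, 65) = 1, so the inverse exists.
Bézout: 1 = 5·65 − 9·36.
So 36⁻¹ ≡ −9 ≡ 56 (mod 65).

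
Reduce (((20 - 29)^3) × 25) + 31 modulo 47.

42

20 - 29 = -9 ≡ 38 (mod 47)
(38)^3 ≡ 23 (mod 47)
23 × 25 = 575 ≡ 11 (mod 47)
11 + 31 = 42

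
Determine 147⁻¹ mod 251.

181

By the extended Euclidean algorithm:
251 = 1*147 + 104
147 = 1*104 + 43
104 = 2*43 + 18
43 = 2*18 + 7
18 = 2*7 + 4
7 = 1*4 + 3
4 = 1*3 + 1
3 = 3*1 + 0
gcd(147, 251) = 1, so the inverse exists.
Back-substitute for 1:
1 = 1*4 − 1*3
  = −1*7 + 2*4
  = 2*18 − 5*7
  = −5*43 + 12*18
  = 12*104 − 29*43
  = −29*147 + 41*104
  = 41*251 − 70*147
So 147⁻¹ ≡ −70 ≡ 181 (mod 251).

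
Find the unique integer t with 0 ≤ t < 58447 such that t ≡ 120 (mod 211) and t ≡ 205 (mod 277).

211⁻¹ mod 277: 211*256 ≡ 1 (mod 277), so 211⁻¹ ≡ 256.
t = 120 + 211*((205 − 120)*256 mod 277) = 120 + 211*154 = 32614.

32614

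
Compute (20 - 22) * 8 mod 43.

27

20 - 22 = -2 ≡ 41 (mod 43)
41 * 8 = 328 ≡ 27 (mod 43)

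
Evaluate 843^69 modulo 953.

69 in binary is 1000101, i.e. 69 = 64 + 4 + 1.
843^1 ≡ 843 (mod 953)
843^2 ≡ 843^2 = 710649 ≡ 664 (mod 953)
843^4 ≡ 664^2 = 440896 ≡ 610 (mod 953)
843^8 ≡ 610^2 = 372100 ≡ 430 (mod 953)
843^16 ≡ 430^2 = 184900 ≡ 18 (mod 953)
843^32 ≡ 18^2 = 324 (mod 953)
843^64 ≡ 324^2 = 104976 ≡ 146 (mod 953)
843^69 = 843^64 * 843^4 * 843^1 ≡ 146 * 610 * 843 (mod 953).
Accumulate the product:
146 * 610 = 89060 ≡ 431
431 * 843 = 363333 ≡ 240

240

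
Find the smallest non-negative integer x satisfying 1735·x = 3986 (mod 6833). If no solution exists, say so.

3342

gcd(1735, 6833) = 1, so a unique solution mod 6833 exists.
1735⁻¹ ≡ 5939 (mod 6833).
x ≡ 5939·3986 ≡ 3342 (mod 6833).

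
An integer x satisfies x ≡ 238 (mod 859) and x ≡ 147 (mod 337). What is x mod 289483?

223578

859⁻¹ mod 337: 859·286 ≡ 1 (mod 337), so 859⁻¹ ≡ 286.
x = 238 + 859·((147 − 238)·286 mod 337) = 238 + 859·260 = 223578.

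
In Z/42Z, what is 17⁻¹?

5

Apply the Euclidean algorithm and back-substitute:
42 = 2×17 + 8
17 = 2×8 + 1
8 = 8×1 + 0
gcd(17, 42) = 1, so the inverse exists.
Bézout: 1 = −2×42 + 5×17.
So 17⁻¹ ≡ 5 (mod 42).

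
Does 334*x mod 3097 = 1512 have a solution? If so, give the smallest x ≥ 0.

gcd(334, 3097) = 1, so a unique solution mod 3097 exists.
334⁻¹ ≡ 102 (mod 3097).
x ≡ 102*1512 ≡ 2471 (mod 3097).

2471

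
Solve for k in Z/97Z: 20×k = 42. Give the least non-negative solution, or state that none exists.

gcd(20, 97) = 1, so a unique solution mod 97 exists.
20⁻¹ ≡ 34 (mod 97).
k ≡ 34×42 ≡ 70 (mod 97).

70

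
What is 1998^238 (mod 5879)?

4272

By square-and-multiply:
238 in binary is 11101110, i.e. 238 = 128 + 64 + 32 + 8 + 4 + 2.
1998^1 ≡ 1998 (mod 5879)
1998^2 ≡ 1998^2 = 3992004 ≡ 163 (mod 5879)
1998^4 ≡ 163^2 = 26569 ≡ 3053 (mod 5879)
1998^8 ≡ 3053^2 = 9320809 ≡ 2594 (mod 5879)
1998^16 ≡ 2594^2 = 6728836 ≡ 3260 (mod 5879)
1998^32 ≡ 3260^2 = 10627600 ≡ 4247 (mod 5879)
1998^64 ≡ 4247^2 = 18037009 ≡ 237 (mod 5879)
1998^128 ≡ 237^2 = 56169 ≡ 3258 (mod 5879)
1998^238 = 1998^128 · 1998^64 · 1998^32 · 1998^8 · 1998^4 · 1998^2 ≡ 3258 · 237 · 4247 · 2594 · 3053 · 163 (mod 5879).
Accumulate the product:
3258 · 237 = 772146 ≡ 1997
1997 · 4247 = 8481259 ≡ 3741
3741 · 2594 = 9704154 ≡ 3804
3804 · 3053 = 11613612 ≡ 2587
2587 · 163 = 421681 ≡ 4272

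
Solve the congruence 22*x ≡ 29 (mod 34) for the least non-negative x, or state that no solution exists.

no solution

gcd(22, 34) = 2, and 2 does not divide 29.
So the congruence has no solution.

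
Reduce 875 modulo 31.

7

875 = 28×31 + 7, so 875 ≡ 7 (mod 31).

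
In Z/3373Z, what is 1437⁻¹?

1068

By the extended Euclidean algorithm:
3373 = 2×1437 + 499
1437 = 2×499 + 439
499 = 1×439 + 60
439 = 7×60 + 19
60 = 3×19 + 3
19 = 6×3 + 1
3 = 3×1 + 0
gcd(1437, 3373) = 1, so the inverse exists.
Bézout: 1 = −455×3373 + 1068×1437.
So 1437⁻¹ ≡ 1068 (mod 3373).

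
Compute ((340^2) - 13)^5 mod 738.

(340)^2 ≡ 472 (mod 738)
472 - 13 = 459
(459)^5 ≡ 9 (mod 738)

9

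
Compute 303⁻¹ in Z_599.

599 = 1*303 + 296
303 = 1*296 + 7
296 = 42*7 + 2
7 = 3*2 + 1
2 = 2*1 + 0
gcd(303, 599) = 1, so the inverse exists.
Bézout: 1 = −130*599 + 257*303.
So 303⁻¹ ≡ 257 (mod 599).

257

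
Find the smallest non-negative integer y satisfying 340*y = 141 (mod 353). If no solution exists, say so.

gcd(340, 353) = 1, so a unique solution mod 353 exists.
340⁻¹ ≡ 190 (mod 353).
y ≡ 190*141 ≡ 315 (mod 353).

315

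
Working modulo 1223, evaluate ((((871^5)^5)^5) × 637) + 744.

18

(871)^5 ≡ 268 (mod 1223)
(268)^5 ≡ 575 (mod 1223)
(575)^5 ≡ 619 (mod 1223)
619 × 637 = 394303 ≡ 497 (mod 1223)
497 + 744 = 1241 ≡ 18 (mod 1223)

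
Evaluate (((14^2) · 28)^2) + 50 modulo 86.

48

(14)^2 ≡ 24 (mod 86)
24 · 28 = 672 ≡ 70 (mod 86)
(70)^2 ≡ 84 (mod 86)
84 + 50 = 134 ≡ 48 (mod 86)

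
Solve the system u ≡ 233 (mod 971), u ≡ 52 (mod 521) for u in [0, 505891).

971⁻¹ mod 521: 971·22 ≡ 1 (mod 521), so 971⁻¹ ≡ 22.
u = 233 + 971·((52 − 233)·22 mod 521) = 233 + 971·186 = 180839.

180839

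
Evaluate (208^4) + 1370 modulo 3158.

(208)^4 ≡ 1832 (mod 3158)
1832 + 1370 = 3202 ≡ 44 (mod 3158)

44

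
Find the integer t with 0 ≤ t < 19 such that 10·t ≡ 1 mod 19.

2

19 = 1·10 + 9
10 = 1·9 + 1
9 = 9·1 + 0
gcd(10, 19) = 1, so the inverse exists.
Back-substitute for 1:
1 = 1·10 − 1·9
  = −1·19 + 2·10
So 10⁻¹ ≡ 2 (mod 19).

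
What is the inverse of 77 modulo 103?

99

103 = 1×77 + 26
77 = 2×26 + 25
26 = 1×25 + 1
25 = 25×1 + 0
gcd(77, 103) = 1, so the inverse exists.
Back-substitute for 1:
1 = 1×26 − 1×25
  = −1×77 + 3×26
  = 3×103 − 4×77
So 77⁻¹ ≡ −4 ≡ 99 (mod 103).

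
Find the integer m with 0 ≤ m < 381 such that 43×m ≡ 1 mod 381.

381 = 8×43 + 37
43 = 1×37 + 6
37 = 6×6 + 1
6 = 6×1 + 0
gcd(43, 381) = 1, so the inverse exists.
Bézout: 1 = 7×381 − 62×43.
So 43⁻¹ ≡ −62 ≡ 319 (mod 381).

319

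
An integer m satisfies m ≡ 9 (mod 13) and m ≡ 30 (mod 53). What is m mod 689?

295

13⁻¹ mod 53: 13*49 ≡ 1 (mod 53), so 13⁻¹ ≡ 49.
m = 9 + 13*((30 − 9)*49 mod 53) = 9 + 13*22 = 295.
Check: 295 mod 13 = 9, 295 mod 53 = 30. ✓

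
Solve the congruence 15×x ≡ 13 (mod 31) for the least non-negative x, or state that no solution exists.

5

gcd(15, 31) = 1, so a unique solution mod 31 exists.
15⁻¹ ≡ 29 (mod 31).
x ≡ 29×13 ≡ 5 (mod 31).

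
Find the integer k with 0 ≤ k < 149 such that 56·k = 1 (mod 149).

8

149 = 2*56 + 37
56 = 1*37 + 19
37 = 1*19 + 18
19 = 1*18 + 1
18 = 18*1 + 0
gcd(56, 149) = 1, so the inverse exists.
Bézout: 1 = −3*149 + 8*56.
So 56⁻¹ ≡ 8 (mod 149).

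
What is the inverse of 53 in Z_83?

47

Apply the Euclidean algorithm and back-substitute:
83 = 1*53 + 30
53 = 1*30 + 23
30 = 1*23 + 7
23 = 3*7 + 2
7 = 3*2 + 1
2 = 2*1 + 0
gcd(53, 83) = 1, so the inverse exists.
Back-substitute for 1:
1 = 1*7 − 3*2
  = −3*23 + 10*7
  = 10*30 − 13*23
  = −13*53 + 23*30
  = 23*83 − 36*53
So 53⁻¹ ≡ −36 ≡ 47 (mod 83).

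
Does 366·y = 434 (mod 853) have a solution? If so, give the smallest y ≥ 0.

gcd(366, 853) = 1, so a unique solution mod 853 exists.
366⁻¹ ≡ 571 (mod 853).
y ≡ 571·434 ≡ 444 (mod 853).

444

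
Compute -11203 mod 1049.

336

-11203 = -11×1049 + 336, so -11203 ≡ 336 (mod 1049).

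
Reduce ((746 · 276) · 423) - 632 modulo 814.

260

746 · 276 = 205896 ≡ 768 (mod 814)
768 · 423 = 324864 ≡ 78 (mod 814)
78 - 632 = -554 ≡ 260 (mod 814)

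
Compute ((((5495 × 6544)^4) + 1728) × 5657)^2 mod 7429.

6571

5495 × 6544 = 35959280 ≡ 2920 (mod 7429)
(2920)^4 ≡ 783 (mod 7429)
783 + 1728 = 2511
2511 × 5657 = 14204727 ≡ 479 (mod 7429)
(479)^2 ≡ 6571 (mod 7429)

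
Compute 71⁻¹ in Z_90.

71

90 = 1*71 + 19
71 = 3*19 + 14
19 = 1*14 + 5
14 = 2*5 + 4
5 = 1*4 + 1
4 = 4*1 + 0
gcd(71, 90) = 1, so the inverse exists.
Back-substitute for 1:
1 = 1*5 − 1*4
  = −1*14 + 3*5
  = 3*19 − 4*14
  = −4*71 + 15*19
  = 15*90 − 19*71
So 71⁻¹ ≡ −19 ≡ 71 (mod 90).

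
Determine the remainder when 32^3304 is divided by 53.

36

Compute successive squares:
32^1 ≡ 32 (mod 53)
32^2 ≡ 32^2 = 1024 ≡ 17 (mod 53)
32^4 ≡ 17^2 = 289 ≡ 24 (mod 53)
32^8 ≡ 24^2 = 576 ≡ 46 (mod 53)
32^16 ≡ 46^2 = 2116 ≡ 49 (mod 53)
32^32 ≡ 49^2 = 2401 ≡ 16 (mod 53)
32^64 ≡ 16^2 = 256 ≡ 44 (mod 53)
32^128 ≡ 44^2 = 1936 ≡ 28 (mod 53)
32^256 ≡ 28^2 = 784 ≡ 42 (mod 53)
32^512 ≡ 42^2 = 1764 ≡ 15 (mod 53)
32^1024 ≡ 15^2 = 225 ≡ 13 (mod 53)
32^2048 ≡ 13^2 = 169 ≡ 10 (mod 53)
32^3304 = 32^2048 × 32^1024 × 32^128 × 32^64 × 32^32 × 32^8 ≡ 10 × 13 × 28 × 44 × 16 × 46 (mod 53).
Accumulate the product:
10 × 13 = 130 ≡ 24
24 × 28 = 672 ≡ 36
36 × 44 = 1584 ≡ 47
47 × 16 = 752 ≡ 10
10 × 46 = 460 ≡ 36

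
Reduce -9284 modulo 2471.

-9284 = -4·2471 + 600, so -9284 ≡ 600 (mod 2471).

600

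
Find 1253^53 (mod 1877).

Using repeated squaring:
53 in binary is 110101, i.e. 53 = 32 + 16 + 4 + 1.
1253^1 ≡ 1253 (mod 1877)
1253^2 ≡ 1253^2 = 1570009 ≡ 837 (mod 1877)
1253^4 ≡ 837^2 = 700569 ≡ 448 (mod 1877)
1253^8 ≡ 448^2 = 200704 ≡ 1742 (mod 1877)
1253^16 ≡ 1742^2 = 3034564 ≡ 1332 (mod 1877)
1253^32 ≡ 1332^2 = 1774224 ≡ 459 (mod 1877)
1253^53 = 1253^32 × 1253^16 × 1253^4 × 1253^1 ≡ 459 × 1332 × 448 × 1253 (mod 1877).
Accumulate the product:
459 × 1332 = 611388 ≡ 1363
1363 × 448 = 610624 ≡ 599
599 × 1253 = 750547 ≡ 1624

1624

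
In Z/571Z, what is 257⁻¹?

571 = 2×257 + 57
257 = 4×57 + 29
57 = 1×29 + 28
29 = 1×28 + 1
28 = 28×1 + 0
gcd(257, 571) = 1, so the inverse exists.
Bézout: 1 = −9×571 + 20×257.
So 257⁻¹ ≡ 20 (mod 571).

20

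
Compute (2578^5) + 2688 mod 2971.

955

(2578)^5 ≡ 1238 (mod 2971)
1238 + 2688 = 3926 ≡ 955 (mod 2971)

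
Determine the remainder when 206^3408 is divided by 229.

Using repeated squaring:
206^1 ≡ 206 (mod 229)
206^2 ≡ 206^2 = 42436 ≡ 71 (mod 229)
206^4 ≡ 71^2 = 5041 ≡ 3 (mod 229)
206^8 ≡ 3^2 = 9 (mod 229)
206^16 ≡ 9^2 = 81 (mod 229)
206^32 ≡ 81^2 = 6561 ≡ 149 (mod 229)
206^64 ≡ 149^2 = 22201 ≡ 217 (mod 229)
206^128 ≡ 217^2 = 47089 ≡ 144 (mod 229)
206^256 ≡ 144^2 = 20736 ≡ 126 (mod 229)
206^512 ≡ 126^2 = 15876 ≡ 75 (mod 229)
206^1024 ≡ 75^2 = 5625 ≡ 129 (mod 229)
206^2048 ≡ 129^2 = 16641 ≡ 153 (mod 229)
206^3408 = 206^2048 * 206^1024 * 206^256 * 206^64 * 206^16 ≡ 153 * 129 * 126 * 217 * 81 (mod 229).
Accumulate the product:
153 * 129 = 19737 ≡ 43
43 * 126 = 5418 ≡ 151
151 * 217 = 32767 ≡ 20
20 * 81 = 1620 ≡ 17

17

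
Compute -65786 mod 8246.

-65786 = -8×8246 + 182, so -65786 ≡ 182 (mod 8246).

182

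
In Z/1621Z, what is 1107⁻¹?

Run the extended Euclidean algorithm:
1621 = 1*1107 + 514
1107 = 2*514 + 79
514 = 6*79 + 40
79 = 1*40 + 39
40 = 1*39 + 1
39 = 39*1 + 0
gcd(1107, 1621) = 1, so the inverse exists.
Bézout: 1 = 28*1621 − 41*1107.
So 1107⁻¹ ≡ −41 ≡ 1580 (mod 1621).

1580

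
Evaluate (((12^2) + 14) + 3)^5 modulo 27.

26

(12)^2 ≡ 9 (mod 27)
9 + 14 = 23
23 + 3 = 26
(26)^5 ≡ 26 (mod 27)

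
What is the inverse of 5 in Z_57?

By the extended Euclidean algorithm:
57 = 11·5 + 2
5 = 2·2 + 1
2 = 2·1 + 0
gcd(5, 57) = 1, so the inverse exists.
Back-substitute for 1:
1 = 1·5 − 2·2
  = −2·57 + 23·5
So 5⁻¹ ≡ 23 (mod 57).

23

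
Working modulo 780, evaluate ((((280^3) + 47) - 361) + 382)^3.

252

(280)^3 ≡ 460 (mod 780)
460 + 47 = 507
507 - 361 = 146
146 + 382 = 528
(528)^3 ≡ 252 (mod 780)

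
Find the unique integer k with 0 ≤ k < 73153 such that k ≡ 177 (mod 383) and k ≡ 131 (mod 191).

55712

383⁻¹ mod 191: 383·1 ≡ 1 (mod 191), so 383⁻¹ ≡ 1.
k = 177 + 383·((131 − 177)·1 mod 191) = 177 + 383·145 = 55712.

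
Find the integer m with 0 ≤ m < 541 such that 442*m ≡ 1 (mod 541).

541 = 1*442 + 99
442 = 4*99 + 46
99 = 2*46 + 7
46 = 6*7 + 4
7 = 1*4 + 3
4 = 1*3 + 1
3 = 3*1 + 0
gcd(442, 541) = 1, so the inverse exists.
Bézout: 1 = −125*541 + 153*442.
So 442⁻¹ ≡ 153 (mod 541).

153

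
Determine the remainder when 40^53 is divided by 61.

32

Compute successive squares:
53 in binary is 110101, i.e. 53 = 32 + 16 + 4 + 1.
40^1 ≡ 40 (mod 61)
40^2 ≡ 40^2 = 1600 ≡ 14 (mod 61)
40^4 ≡ 14^2 = 196 ≡ 13 (mod 61)
40^8 ≡ 13^2 = 169 ≡ 47 (mod 61)
40^16 ≡ 47^2 = 2209 ≡ 13 (mod 61)
40^32 ≡ 13^2 = 169 ≡ 47 (mod 61)
40^53 = 40^32 * 40^16 * 40^4 * 40^1 ≡ 47 * 13 * 13 * 40 (mod 61).
Accumulate the product:
47 * 13 = 611 ≡ 1
1 * 13 = 13
13 * 40 = 520 ≡ 32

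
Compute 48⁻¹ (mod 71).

By the extended Euclidean algorithm:
71 = 1·48 + 23
48 = 2·23 + 2
23 = 11·2 + 1
2 = 2·1 + 0
gcd(48, 71) = 1, so the inverse exists.
Back-substitute for 1:
1 = 1·23 − 11·2
  = −11·48 + 23·23
  = 23·71 − 34·48
So 48⁻¹ ≡ −34 ≡ 37 (mod 71).

37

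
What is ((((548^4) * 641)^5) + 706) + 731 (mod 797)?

(548)^4 ≡ 127 (mod 797)
127 * 641 = 81407 ≡ 113 (mod 797)
(113)^5 ≡ 777 (mod 797)
777 + 706 = 1483 ≡ 686 (mod 797)
686 + 731 = 1417 ≡ 620 (mod 797)

620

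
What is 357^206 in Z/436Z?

429

Using repeated squaring:
206 in binary is 11001110, i.e. 206 = 128 + 64 + 8 + 4 + 2.
357^1 ≡ 357 (mod 436)
357^2 ≡ 357^2 = 127449 ≡ 137 (mod 436)
357^4 ≡ 137^2 = 18769 ≡ 21 (mod 436)
357^8 ≡ 21^2 = 441 ≡ 5 (mod 436)
357^16 ≡ 5^2 = 25 (mod 436)
357^32 ≡ 25^2 = 625 ≡ 189 (mod 436)
357^64 ≡ 189^2 = 35721 ≡ 405 (mod 436)
357^128 ≡ 405^2 = 164025 ≡ 89 (mod 436)
357^206 = 357^128 * 357^64 * 357^8 * 357^4 * 357^2 ≡ 89 * 405 * 5 * 21 * 137 (mod 436).
Accumulate the product:
89 * 405 = 36045 ≡ 293
293 * 5 = 1465 ≡ 157
157 * 21 = 3297 ≡ 245
245 * 137 = 33565 ≡ 429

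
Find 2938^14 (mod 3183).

2401

By square-and-multiply:
14 in binary is 1110, i.e. 14 = 8 + 4 + 2.
2938^1 ≡ 2938 (mod 3183)
2938^2 ≡ 2938^2 = 8631844 ≡ 2731 (mod 3183)
2938^4 ≡ 2731^2 = 7458361 ≡ 592 (mod 3183)
2938^8 ≡ 592^2 = 350464 ≡ 334 (mod 3183)
2938^14 = 2938^8 * 2938^4 * 2938^2 ≡ 334 * 592 * 2731 (mod 3183).
Accumulate the product:
334 * 592 = 197728 ≡ 382
382 * 2731 = 1043242 ≡ 2401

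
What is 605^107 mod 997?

330

Compute successive squares:
605^1 ≡ 605 (mod 997)
605^2 ≡ 605^2 = 366025 ≡ 126 (mod 997)
605^4 ≡ 126^2 = 15876 ≡ 921 (mod 997)
605^8 ≡ 921^2 = 848241 ≡ 791 (mod 997)
605^16 ≡ 791^2 = 625681 ≡ 562 (mod 997)
605^32 ≡ 562^2 = 315844 ≡ 792 (mod 997)
605^64 ≡ 792^2 = 627264 ≡ 151 (mod 997)
605^107 = 605^64 × 605^32 × 605^8 × 605^2 × 605^1 ≡ 151 × 792 × 791 × 126 × 605 (mod 997).
Accumulate the product:
151 × 792 = 119592 ≡ 949
949 × 791 = 750659 ≡ 915
915 × 126 = 115290 ≡ 635
635 × 605 = 384175 ≡ 330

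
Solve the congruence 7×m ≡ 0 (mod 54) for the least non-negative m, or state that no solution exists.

0

gcd(7, 54) = 1, so a unique solution mod 54 exists.
7⁻¹ ≡ 31 (mod 54).
m ≡ 31×0 ≡ 0 (mod 54).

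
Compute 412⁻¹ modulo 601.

601 = 1·412 + 189
412 = 2·189 + 34
189 = 5·34 + 19
34 = 1·19 + 15
19 = 1·15 + 4
15 = 3·4 + 3
4 = 1·3 + 1
3 = 3·1 + 0
gcd(412, 601) = 1, so the inverse exists.
Back-substitute for 1:
1 = 1·4 − 1·3
  = −1·15 + 4·4
  = 4·19 − 5·15
  = −5·34 + 9·19
  = 9·189 − 50·34
  = −50·412 + 109·189
  = 109·601 − 159·412
So 412⁻¹ ≡ −159 ≡ 442 (mod 601).

442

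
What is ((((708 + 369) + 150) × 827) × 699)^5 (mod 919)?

708 + 369 = 1077 ≡ 158 (mod 919)
158 + 150 = 308
308 × 827 = 254716 ≡ 153 (mod 919)
153 × 699 = 106947 ≡ 343 (mod 919)
(343)^5 ≡ 794 (mod 919)

794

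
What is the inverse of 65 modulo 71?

59

71 = 1*65 + 6
65 = 10*6 + 5
6 = 1*5 + 1
5 = 5*1 + 0
gcd(65, 71) = 1, so the inverse exists.
Back-substitute for 1:
1 = 1*6 − 1*5
  = −1*65 + 11*6
  = 11*71 − 12*65
So 65⁻¹ ≡ −12 ≡ 59 (mod 71).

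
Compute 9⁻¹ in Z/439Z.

Run the extended Euclidean algorithm:
439 = 48*9 + 7
9 = 1*7 + 2
7 = 3*2 + 1
2 = 2*1 + 0
gcd(9, 439) = 1, so the inverse exists.
Bézout: 1 = 4*439 − 195*9.
So 9⁻¹ ≡ −195 ≡ 244 (mod 439).

244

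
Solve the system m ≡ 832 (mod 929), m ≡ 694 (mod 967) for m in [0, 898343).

929⁻¹ mod 967: 929*229 ≡ 1 (mod 967), so 929⁻¹ ≡ 229.
m = 832 + 929*((694 − 832)*229 mod 967) = 832 + 929*309 = 287893.

287893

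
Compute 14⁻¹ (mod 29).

27

29 = 2*14 + 1
14 = 14*1 + 0
gcd(14, 29) = 1, so the inverse exists.
Back-substitute for 1:
1 = 1*29 − 2*14
So 14⁻¹ ≡ −2 ≡ 27 (mod 29).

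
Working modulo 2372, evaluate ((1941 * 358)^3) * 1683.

188

1941 * 358 = 694878 ≡ 2254 (mod 2372)
(2254)^3 ≡ 764 (mod 2372)
764 * 1683 = 1285812 ≡ 188 (mod 2372)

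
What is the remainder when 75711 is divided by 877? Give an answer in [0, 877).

75711 = 86×877 + 289, so 75711 ≡ 289 (mod 877).

289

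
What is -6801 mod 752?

719

-6801 = -10·752 + 719, so -6801 ≡ 719 (mod 752).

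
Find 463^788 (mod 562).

313

By square-and-multiply:
788 in binary is 1100010100, i.e. 788 = 512 + 256 + 16 + 4.
463^1 ≡ 463 (mod 562)
463^2 ≡ 463^2 = 214369 ≡ 247 (mod 562)
463^4 ≡ 247^2 = 61009 ≡ 313 (mod 562)
463^8 ≡ 313^2 = 97969 ≡ 181 (mod 562)
463^16 ≡ 181^2 = 32761 ≡ 165 (mod 562)
463^32 ≡ 165^2 = 27225 ≡ 249 (mod 562)
463^64 ≡ 249^2 = 62001 ≡ 181 (mod 562)
463^128 ≡ 181^2 = 32761 ≡ 165 (mod 562)
463^256 ≡ 165^2 = 27225 ≡ 249 (mod 562)
463^512 ≡ 249^2 = 62001 ≡ 181 (mod 562)
463^788 = 463^512 * 463^256 * 463^16 * 463^4 ≡ 181 * 249 * 165 * 313 (mod 562).
Accumulate the product:
181 * 249 = 45069 ≡ 109
109 * 165 = 17985 ≡ 1
1 * 313 = 313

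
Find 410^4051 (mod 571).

281

By square-and-multiply:
4051 in binary is 111111010011, i.e. 4051 = 2048 + 1024 + 512 + 256 + 128 + 64 + 16 + 2 + 1.
410^1 ≡ 410 (mod 571)
410^2 ≡ 410^2 = 168100 ≡ 226 (mod 571)
410^4 ≡ 226^2 = 51076 ≡ 257 (mod 571)
410^8 ≡ 257^2 = 66049 ≡ 384 (mod 571)
410^16 ≡ 384^2 = 147456 ≡ 138 (mod 571)
410^32 ≡ 138^2 = 19044 ≡ 201 (mod 571)
410^64 ≡ 201^2 = 40401 ≡ 431 (mod 571)
410^128 ≡ 431^2 = 185761 ≡ 186 (mod 571)
410^256 ≡ 186^2 = 34596 ≡ 336 (mod 571)
410^512 ≡ 336^2 = 112896 ≡ 409 (mod 571)
410^1024 ≡ 409^2 = 167281 ≡ 549 (mod 571)
410^2048 ≡ 549^2 = 301401 ≡ 484 (mod 571)
410^4051 = 410^2048 × 410^1024 × 410^512 × 410^256 × 410^128 × 410^64 × 410^16 × 410^2 × 410^1 ≡ 484 × 549 × 409 × 336 × 186 × 431 × 138 × 226 × 410 (mod 571).
Accumulate the product:
484 × 549 = 265716 ≡ 201
201 × 409 = 82209 ≡ 556
556 × 336 = 186816 ≡ 99
99 × 186 = 18414 ≡ 142
142 × 431 = 61202 ≡ 105
105 × 138 = 14490 ≡ 215
215 × 226 = 48590 ≡ 55
55 × 410 = 22550 ≡ 281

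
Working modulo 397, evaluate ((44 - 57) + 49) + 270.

44 - 57 = -13 ≡ 384 (mod 397)
384 + 49 = 433 ≡ 36 (mod 397)
36 + 270 = 306

306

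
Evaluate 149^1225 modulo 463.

149^1 ≡ 149 (mod 463)
149^2 ≡ 149^2 = 22201 ≡ 440 (mod 463)
149^4 ≡ 440^2 = 193600 ≡ 66 (mod 463)
149^8 ≡ 66^2 = 4356 ≡ 189 (mod 463)
149^16 ≡ 189^2 = 35721 ≡ 70 (mod 463)
149^32 ≡ 70^2 = 4900 ≡ 270 (mod 463)
149^64 ≡ 270^2 = 72900 ≡ 209 (mod 463)
149^128 ≡ 209^2 = 43681 ≡ 159 (mod 463)
149^256 ≡ 159^2 = 25281 ≡ 279 (mod 463)
149^512 ≡ 279^2 = 77841 ≡ 57 (mod 463)
149^1024 ≡ 57^2 = 3249 ≡ 8 (mod 463)
149^1225 = 149^1024 · 149^128 · 149^64 · 149^8 · 149^1 ≡ 8 · 159 · 209 · 189 · 149 (mod 463).
Accumulate the product:
8 · 159 = 1272 ≡ 346
346 · 209 = 72314 ≡ 86
86 · 189 = 16254 ≡ 49
49 · 149 = 7301 ≡ 356

356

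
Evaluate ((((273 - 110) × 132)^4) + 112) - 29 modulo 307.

243

273 - 110 = 163
163 × 132 = 21516 ≡ 26 (mod 307)
(26)^4 ≡ 160 (mod 307)
160 + 112 = 272
272 - 29 = 243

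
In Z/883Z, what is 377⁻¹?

794

Apply the Euclidean algorithm and back-substitute:
883 = 2*377 + 129
377 = 2*129 + 119
129 = 1*119 + 10
119 = 11*10 + 9
10 = 1*9 + 1
9 = 9*1 + 0
gcd(377, 883) = 1, so the inverse exists.
Back-substitute for 1:
1 = 1*10 − 1*9
  = −1*119 + 12*10
  = 12*129 − 13*119
  = −13*377 + 38*129
  = 38*883 − 89*377
So 377⁻¹ ≡ −89 ≡ 794 (mod 883).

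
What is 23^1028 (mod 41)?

10

Compute successive squares:
1028 in binary is 10000000100, i.e. 1028 = 1024 + 4.
23^1 ≡ 23 (mod 41)
23^2 ≡ 23^2 = 529 ≡ 37 (mod 41)
23^4 ≡ 37^2 = 1369 ≡ 16 (mod 41)
23^8 ≡ 16^2 = 256 ≡ 10 (mod 41)
23^16 ≡ 10^2 = 100 ≡ 18 (mod 41)
23^32 ≡ 18^2 = 324 ≡ 37 (mod 41)
23^64 ≡ 37^2 = 1369 ≡ 16 (mod 41)
23^128 ≡ 16^2 = 256 ≡ 10 (mod 41)
23^256 ≡ 10^2 = 100 ≡ 18 (mod 41)
23^512 ≡ 18^2 = 324 ≡ 37 (mod 41)
23^1024 ≡ 37^2 = 1369 ≡ 16 (mod 41)
23^1028 = 23^1024 · 23^4 ≡ 16 · 16 (mod 41).
16 · 16 = 256 ≡ 10 (mod 41).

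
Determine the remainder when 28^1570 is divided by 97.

By square-and-multiply:
1570 in binary is 11000100010, i.e. 1570 = 1024 + 512 + 32 + 2.
28^1 ≡ 28 (mod 97)
28^2 ≡ 28^2 = 784 ≡ 8 (mod 97)
28^4 ≡ 8^2 = 64 (mod 97)
28^8 ≡ 64^2 = 4096 ≡ 22 (mod 97)
28^16 ≡ 22^2 = 484 ≡ 96 (mod 97)
28^32 ≡ 96^2 = 9216 ≡ 1 (mod 97)
28^64 ≡ 1^2 = 1 (mod 97)
28^128 ≡ 1^2 = 1 (mod 97)
28^256 ≡ 1^2 = 1 (mod 97)
28^512 ≡ 1^2 = 1 (mod 97)
28^1024 ≡ 1^2 = 1 (mod 97)
28^1570 = 28^1024 * 28^512 * 28^32 * 28^2 ≡ 1 * 1 * 1 * 8 (mod 97).
Accumulate the product:
1 * 1 = 1
1 * 1 = 1
1 * 8 = 8

8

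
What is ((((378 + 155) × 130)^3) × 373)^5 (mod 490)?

378 + 155 = 533 ≡ 43 (mod 490)
43 × 130 = 5590 ≡ 200 (mod 490)
(200)^3 ≡ 260 (mod 490)
260 × 373 = 96980 ≡ 450 (mod 490)
(450)^5 ≡ 200 (mod 490)

200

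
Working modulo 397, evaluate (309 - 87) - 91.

309 - 87 = 222
222 - 91 = 131

131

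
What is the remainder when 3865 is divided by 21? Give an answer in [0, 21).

3865 = 184*21 + 1, so 3865 ≡ 1 (mod 21).

1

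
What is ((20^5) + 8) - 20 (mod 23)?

21

(20)^5 ≡ 10 (mod 23)
10 + 8 = 18
18 - 20 = -2 ≡ 21 (mod 23)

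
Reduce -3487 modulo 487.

-3487 = -8×487 + 409, so -3487 ≡ 409 (mod 487).

409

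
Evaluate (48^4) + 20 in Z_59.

(48)^4 ≡ 9 (mod 59)
9 + 20 = 29

29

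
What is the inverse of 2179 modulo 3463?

By the extended Euclidean algorithm:
3463 = 1×2179 + 1284
2179 = 1×1284 + 895
1284 = 1×895 + 389
895 = 2×389 + 117
389 = 3×117 + 38
117 = 3×38 + 3
38 = 12×3 + 2
3 = 1×2 + 1
2 = 2×1 + 0
gcd(2179, 3463) = 1, so the inverse exists.
Bézout: 1 = −745×3463 + 1184×2179.
So 2179⁻¹ ≡ 1184 (mod 3463).

1184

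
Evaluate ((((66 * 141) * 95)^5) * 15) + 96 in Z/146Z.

66 * 141 = 9306 ≡ 108 (mod 146)
108 * 95 = 10260 ≡ 40 (mod 146)
(40)^5 ≡ 126 (mod 146)
126 * 15 = 1890 ≡ 138 (mod 146)
138 + 96 = 234 ≡ 88 (mod 146)

88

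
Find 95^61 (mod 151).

61 in binary is 111101, i.e. 61 = 32 + 16 + 8 + 4 + 1.
95^1 ≡ 95 (mod 151)
95^2 ≡ 95^2 = 9025 ≡ 116 (mod 151)
95^4 ≡ 116^2 = 13456 ≡ 17 (mod 151)
95^8 ≡ 17^2 = 289 ≡ 138 (mod 151)
95^16 ≡ 138^2 = 19044 ≡ 18 (mod 151)
95^32 ≡ 18^2 = 324 ≡ 22 (mod 151)
95^61 = 95^32 * 95^16 * 95^8 * 95^4 * 95^1 ≡ 22 * 18 * 138 * 17 * 95 (mod 151).
Accumulate the product:
22 * 18 = 396 ≡ 94
94 * 138 = 12972 ≡ 137
137 * 17 = 2329 ≡ 64
64 * 95 = 6080 ≡ 40

40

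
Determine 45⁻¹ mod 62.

62 = 1*45 + 17
45 = 2*17 + 11
17 = 1*11 + 6
11 = 1*6 + 5
6 = 1*5 + 1
5 = 5*1 + 0
gcd(45, 62) = 1, so the inverse exists.
Bézout: 1 = 8*62 − 11*45.
So 45⁻¹ ≡ −11 ≡ 51 (mod 62).

51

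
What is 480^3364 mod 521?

505

By square-and-multiply:
3364 in binary is 110100100100, i.e. 3364 = 2048 + 1024 + 256 + 32 + 4.
480^1 ≡ 480 (mod 521)
480^2 ≡ 480^2 = 230400 ≡ 118 (mod 521)
480^4 ≡ 118^2 = 13924 ≡ 378 (mod 521)
480^8 ≡ 378^2 = 142884 ≡ 130 (mod 521)
480^16 ≡ 130^2 = 16900 ≡ 228 (mod 521)
480^32 ≡ 228^2 = 51984 ≡ 405 (mod 521)
480^64 ≡ 405^2 = 164025 ≡ 431 (mod 521)
480^128 ≡ 431^2 = 185761 ≡ 285 (mod 521)
480^256 ≡ 285^2 = 81225 ≡ 470 (mod 521)
480^512 ≡ 470^2 = 220900 ≡ 517 (mod 521)
480^1024 ≡ 517^2 = 267289 ≡ 16 (mod 521)
480^2048 ≡ 16^2 = 256 (mod 521)
480^3364 = 480^2048 * 480^1024 * 480^256 * 480^32 * 480^4 ≡ 256 * 16 * 470 * 405 * 378 (mod 521).
Accumulate the product:
256 * 16 = 4096 ≡ 449
449 * 470 = 211030 ≡ 25
25 * 405 = 10125 ≡ 226
226 * 378 = 85428 ≡ 505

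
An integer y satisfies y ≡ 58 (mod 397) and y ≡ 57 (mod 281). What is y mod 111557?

43331

397⁻¹ mod 281: 397·172 ≡ 1 (mod 281), so 397⁻¹ ≡ 172.
y = 58 + 397·((57 − 58)·172 mod 281) = 58 + 397·109 = 43331.
Check: 43331 mod 397 = 58, 43331 mod 281 = 57. ✓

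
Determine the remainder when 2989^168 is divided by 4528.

3329

By square-and-multiply:
2989^1 ≡ 2989 (mod 4528)
2989^2 ≡ 2989^2 = 8934121 ≡ 377 (mod 4528)
2989^4 ≡ 377^2 = 142129 ≡ 1761 (mod 4528)
2989^8 ≡ 1761^2 = 3101121 ≡ 3969 (mod 4528)
2989^16 ≡ 3969^2 = 15752961 ≡ 49 (mod 4528)
2989^32 ≡ 49^2 = 2401 (mod 4528)
2989^64 ≡ 2401^2 = 5764801 ≡ 657 (mod 4528)
2989^128 ≡ 657^2 = 431649 ≡ 1489 (mod 4528)
2989^168 = 2989^128 · 2989^32 · 2989^8 ≡ 1489 · 2401 · 3969 (mod 4528).
Accumulate the product:
1489 · 2401 = 3575089 ≡ 2497
2497 · 3969 = 9910593 ≡ 3329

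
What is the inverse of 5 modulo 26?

26 = 5*5 + 1
5 = 5*1 + 0
gcd(5, 26) = 1, so the inverse exists.
Back-substitute for 1:
1 = 1*26 − 5*5
So 5⁻¹ ≡ −5 ≡ 21 (mod 26).

21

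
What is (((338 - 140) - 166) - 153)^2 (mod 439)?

338 - 140 = 198
198 - 166 = 32
32 - 153 = -121 ≡ 318 (mod 439)
(318)^2 ≡ 154 (mod 439)

154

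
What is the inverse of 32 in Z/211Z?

33

Apply the Euclidean algorithm and back-substitute:
211 = 6·32 + 19
32 = 1·19 + 13
19 = 1·13 + 6
13 = 2·6 + 1
6 = 6·1 + 0
gcd(32, 211) = 1, so the inverse exists.
Back-substitute for 1:
1 = 1·13 − 2·6
  = −2·19 + 3·13
  = 3·32 − 5·19
  = −5·211 + 33·32
So 32⁻¹ ≡ 33 (mod 211).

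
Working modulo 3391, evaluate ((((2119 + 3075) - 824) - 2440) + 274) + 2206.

1019

2119 + 3075 = 5194 ≡ 1803 (mod 3391)
1803 - 824 = 979
979 - 2440 = -1461 ≡ 1930 (mod 3391)
1930 + 274 = 2204
2204 + 2206 = 4410 ≡ 1019 (mod 3391)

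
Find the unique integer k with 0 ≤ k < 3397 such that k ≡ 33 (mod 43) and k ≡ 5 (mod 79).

3086

43⁻¹ mod 79: 43·68 ≡ 1 (mod 79), so 43⁻¹ ≡ 68.
k = 33 + 43·((5 − 33)·68 mod 79) = 33 + 43·71 = 3086.
Check: 3086 mod 43 = 33, 3086 mod 79 = 5. ✓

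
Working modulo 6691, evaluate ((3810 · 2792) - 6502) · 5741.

3810 · 2792 = 10637520 ≡ 5521 (mod 6691)
5521 - 6502 = -981 ≡ 5710 (mod 6691)
5710 · 5741 = 32781110 ≡ 1901 (mod 6691)

1901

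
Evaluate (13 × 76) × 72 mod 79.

36

13 × 76 = 988 ≡ 40 (mod 79)
40 × 72 = 2880 ≡ 36 (mod 79)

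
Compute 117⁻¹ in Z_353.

175

353 = 3×117 + 2
117 = 58×2 + 1
2 = 2×1 + 0
gcd(117, 353) = 1, so the inverse exists.
Bézout: 1 = −58×353 + 175×117.
So 117⁻¹ ≡ 175 (mod 353).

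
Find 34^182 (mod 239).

187

Using repeated squaring:
34^1 ≡ 34 (mod 239)
34^2 ≡ 34^2 = 1156 ≡ 200 (mod 239)
34^4 ≡ 200^2 = 40000 ≡ 87 (mod 239)
34^8 ≡ 87^2 = 7569 ≡ 160 (mod 239)
34^16 ≡ 160^2 = 25600 ≡ 27 (mod 239)
34^32 ≡ 27^2 = 729 ≡ 12 (mod 239)
34^64 ≡ 12^2 = 144 (mod 239)
34^128 ≡ 144^2 = 20736 ≡ 182 (mod 239)
34^182 = 34^128 × 34^32 × 34^16 × 34^4 × 34^2 ≡ 182 × 12 × 27 × 87 × 200 (mod 239).
Accumulate the product:
182 × 12 = 2184 ≡ 33
33 × 27 = 891 ≡ 174
174 × 87 = 15138 ≡ 81
81 × 200 = 16200 ≡ 187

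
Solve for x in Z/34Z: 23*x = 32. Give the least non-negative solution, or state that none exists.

gcd(23, 34) = 1, so a unique solution mod 34 exists.
23⁻¹ ≡ 3 (mod 34).
x ≡ 3*32 ≡ 28 (mod 34).

28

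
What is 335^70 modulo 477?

331

Using repeated squaring:
70 in binary is 1000110, i.e. 70 = 64 + 4 + 2.
335^1 ≡ 335 (mod 477)
335^2 ≡ 335^2 = 112225 ≡ 130 (mod 477)
335^4 ≡ 130^2 = 16900 ≡ 205 (mod 477)
335^8 ≡ 205^2 = 42025 ≡ 49 (mod 477)
335^16 ≡ 49^2 = 2401 ≡ 16 (mod 477)
335^32 ≡ 16^2 = 256 (mod 477)
335^64 ≡ 256^2 = 65536 ≡ 187 (mod 477)
335^70 = 335^64 × 335^4 × 335^2 ≡ 187 × 205 × 130 (mod 477).
Accumulate the product:
187 × 205 = 38335 ≡ 175
175 × 130 = 22750 ≡ 331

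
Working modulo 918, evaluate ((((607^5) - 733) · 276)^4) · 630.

324

(607)^5 ≡ 853 (mod 918)
853 - 733 = 120
120 · 276 = 33120 ≡ 72 (mod 918)
(72)^4 ≡ 324 (mod 918)
324 · 630 = 204120 ≡ 324 (mod 918)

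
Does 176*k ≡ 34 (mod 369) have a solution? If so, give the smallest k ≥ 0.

gcd(176, 369) = 1, so a unique solution mod 369 exists.
176⁻¹ ≡ 65 (mod 369).
k ≡ 65*34 ≡ 365 (mod 369).

365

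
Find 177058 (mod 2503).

1848

177058 = 70*2503 + 1848, so 177058 ≡ 1848 (mod 2503).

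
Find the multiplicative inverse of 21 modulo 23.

11

Run the extended Euclidean algorithm:
23 = 1×21 + 2
21 = 10×2 + 1
2 = 2×1 + 0
gcd(21, 23) = 1, so the inverse exists.
Bézout: 1 = −10×23 + 11×21.
So 21⁻¹ ≡ 11 (mod 23).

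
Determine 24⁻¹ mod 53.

53 = 2·24 + 5
24 = 4·5 + 4
5 = 1·4 + 1
4 = 4·1 + 0
gcd(24, 53) = 1, so the inverse exists.
Back-substitute for 1:
1 = 1·5 − 1·4
  = −1·24 + 5·5
  = 5·53 − 11·24
So 24⁻¹ ≡ −11 ≡ 42 (mod 53).

42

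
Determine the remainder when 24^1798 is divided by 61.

24^1 ≡ 24 (mod 61)
24^2 ≡ 24^2 = 576 ≡ 27 (mod 61)
24^4 ≡ 27^2 = 729 ≡ 58 (mod 61)
24^8 ≡ 58^2 = 3364 ≡ 9 (mod 61)
24^16 ≡ 9^2 = 81 ≡ 20 (mod 61)
24^32 ≡ 20^2 = 400 ≡ 34 (mod 61)
24^64 ≡ 34^2 = 1156 ≡ 58 (mod 61)
24^128 ≡ 58^2 = 3364 ≡ 9 (mod 61)
24^256 ≡ 9^2 = 81 ≡ 20 (mod 61)
24^512 ≡ 20^2 = 400 ≡ 34 (mod 61)
24^1024 ≡ 34^2 = 1156 ≡ 58 (mod 61)
24^1798 = 24^1024 × 24^512 × 24^256 × 24^4 × 24^2 ≡ 58 × 34 × 20 × 58 × 27 (mod 61).
Accumulate the product:
58 × 34 = 1972 ≡ 20
20 × 20 = 400 ≡ 34
34 × 58 = 1972 ≡ 20
20 × 27 = 540 ≡ 52

52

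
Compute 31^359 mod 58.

31^1 ≡ 31 (mod 58)
31^2 ≡ 31^2 = 961 ≡ 33 (mod 58)
31^4 ≡ 33^2 = 1089 ≡ 45 (mod 58)
31^8 ≡ 45^2 = 2025 ≡ 53 (mod 58)
31^16 ≡ 53^2 = 2809 ≡ 25 (mod 58)
31^32 ≡ 25^2 = 625 ≡ 45 (mod 58)
31^64 ≡ 45^2 = 2025 ≡ 53 (mod 58)
31^128 ≡ 53^2 = 2809 ≡ 25 (mod 58)
31^256 ≡ 25^2 = 625 ≡ 45 (mod 58)
31^359 = 31^256 × 31^64 × 31^32 × 31^4 × 31^2 × 31^1 ≡ 45 × 53 × 45 × 45 × 33 × 31 (mod 58).
Accumulate the product:
45 × 53 = 2385 ≡ 7
7 × 45 = 315 ≡ 25
25 × 45 = 1125 ≡ 23
23 × 33 = 759 ≡ 5
5 × 31 = 155 ≡ 39

39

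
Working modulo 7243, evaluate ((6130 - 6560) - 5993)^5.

6130 - 6560 = -430 ≡ 6813 (mod 7243)
6813 - 5993 = 820
(820)^5 ≡ 5598 (mod 7243)

5598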